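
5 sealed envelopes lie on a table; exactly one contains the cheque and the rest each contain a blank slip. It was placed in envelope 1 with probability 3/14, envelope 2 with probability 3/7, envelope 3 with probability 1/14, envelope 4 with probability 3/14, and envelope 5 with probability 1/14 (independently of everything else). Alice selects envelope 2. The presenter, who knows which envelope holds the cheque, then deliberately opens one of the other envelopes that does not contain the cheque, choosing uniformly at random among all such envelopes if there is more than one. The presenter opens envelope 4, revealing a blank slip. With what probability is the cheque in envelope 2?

9/19

Apply Bayes' rule, conditioning on where the cheque actually is.
If it is in envelope 1 (prior 3/14): the presenter has 3 equally likely choices, so probability 1/3; weight (3/14)·(1/3) = 1/14.
If it is in envelope 2 (prior 3/7): the presenter has 4 equally likely choices, so probability 1/4; weight (3/7)·(1/4) = 3/28.
If it is in either of envelopes 3 and 5 (prior 1/14 each): the presenter has 3 equally likely choices, so probability 1/3; weight (1/14)·(1/3) = 1/42 each.
If it is in envelope 4 (prior 3/14): the presenter opened envelope 4, so this case is ruled out; weight (3/14)·0 = 0.
The weights sum to 19/84.
So P(the cheque in envelope 2 | the presenter opened envelope 4) = (3/28) / (19/84) = 9/19.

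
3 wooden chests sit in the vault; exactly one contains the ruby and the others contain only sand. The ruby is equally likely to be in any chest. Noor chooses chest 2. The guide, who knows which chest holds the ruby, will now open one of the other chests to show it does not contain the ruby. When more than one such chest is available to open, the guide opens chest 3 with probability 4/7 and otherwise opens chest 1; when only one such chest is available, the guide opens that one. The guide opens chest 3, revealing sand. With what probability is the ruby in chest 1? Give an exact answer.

Consider each possible location of the ruby in turn.
If it is in chest 1 (prior 1/3): only chest 3 is available, probability 1; weight (1/3)·1 = 1/3.
If it is in chest 2 (prior 1/3): chest 3 is available, opened with probability 4/7; weight (1/3)·(4/7) = 4/21.
If it is in chest 3 (prior 1/3): the guide opened chest 3, so this case is ruled out; weight (1/3)·0 = 0.
The weights sum to 11/21.
So P(the ruby in chest 1 | the guide opened chest 3) = (1/3) / (11/21) = 7/11.

7/11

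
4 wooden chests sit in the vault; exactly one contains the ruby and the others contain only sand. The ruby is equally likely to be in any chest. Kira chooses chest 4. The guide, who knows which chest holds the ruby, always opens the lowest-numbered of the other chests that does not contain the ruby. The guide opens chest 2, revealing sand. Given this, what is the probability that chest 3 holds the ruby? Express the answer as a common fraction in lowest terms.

0

Apply Bayes' rule, conditioning on where the ruby actually is.
If it is in chest 1 (prior 1/4): chest 2 is the lowest-numbered option available, probability 1; weight (1/4)·1 = 1/4.
If it is in chest 2 (prior 1/4): the guide opened chest 2, so this case is ruled out; weight (1/4)·0 = 0.
If it is in either of chests 3 and 4 (prior 1/4 each): the guide would have opened chest 1 instead, probability 0; weight (1/4)·0 = 0 each.
The weights sum to 1/4.
So P(the ruby in chest 3 | the guide opened chest 2) = 0 / (1/4) = 0.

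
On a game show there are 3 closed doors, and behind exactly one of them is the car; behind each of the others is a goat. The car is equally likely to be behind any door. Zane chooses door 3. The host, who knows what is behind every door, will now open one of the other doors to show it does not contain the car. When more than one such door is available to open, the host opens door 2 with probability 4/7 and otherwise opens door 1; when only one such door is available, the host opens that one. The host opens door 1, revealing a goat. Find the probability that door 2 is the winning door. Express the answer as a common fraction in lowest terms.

7/10

Apply Bayes' rule, conditioning on where the car actually is.
If it is behind door 1 (prior 1/3): the host opened door 1, so this case is ruled out; weight (1/3)·0 = 0.
If it is behind door 2 (prior 1/3): only door 1 is available, probability 1; weight (1/3)·1 = 1/3.
If it is behind door 3 (prior 1/3): door 2 is available but not opened, probability 3/7; weight (1/3)·(3/7) = 1/7.
The weights sum to 10/21.
So P(the car behind door 2 | the host opened door 1) = (1/3) / (10/21) = 7/10.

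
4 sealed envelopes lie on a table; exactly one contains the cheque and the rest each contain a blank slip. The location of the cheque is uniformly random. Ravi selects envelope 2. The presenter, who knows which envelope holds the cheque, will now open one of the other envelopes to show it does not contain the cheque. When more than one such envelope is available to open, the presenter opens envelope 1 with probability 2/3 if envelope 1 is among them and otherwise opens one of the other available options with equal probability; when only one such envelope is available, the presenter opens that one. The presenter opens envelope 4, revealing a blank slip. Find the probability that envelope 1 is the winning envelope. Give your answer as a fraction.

1/2

Condition on the true location of the cheque.
If it is in envelope 1 (prior 1/4): envelope 1 holds the prize so is unavailable; the presenter chooses uniformly among the 2 others, probability 1/2; weight (1/4)·(1/2) = 1/8.
If it is in envelope 2 (prior 1/4): envelope 1 is available but not opened; envelope 4 gets probability (1 − 2/3)/2 = 1/6; weight (1/4)·(1/6) = 1/24.
If it is in envelope 3 (prior 1/4): envelope 1 is available but not opened, probability 1/3; weight (1/4)·(1/3) = 1/12.
If it is in envelope 4 (prior 1/4): the presenter opened envelope 4, so this case is ruled out; weight (1/4)·0 = 0.
The weights sum to 1/4.
So P(the cheque in envelope 1 | the presenter opened envelope 4) = (1/8) / (1/4) = 1/2.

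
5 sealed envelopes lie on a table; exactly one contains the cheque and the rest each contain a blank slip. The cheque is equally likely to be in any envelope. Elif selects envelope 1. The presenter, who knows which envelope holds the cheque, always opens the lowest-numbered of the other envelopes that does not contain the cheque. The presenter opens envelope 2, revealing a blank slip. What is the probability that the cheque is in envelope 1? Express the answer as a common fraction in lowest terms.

Apply Bayes' rule, conditioning on where the cheque actually is.
If it is in any of envelopes 1, 3, 4, and 5 (prior 1/5 each): envelope 2 is the lowest-numbered option available, probability 1; weight (1/5)·1 = 1/5 each.
If it is in envelope 2 (prior 1/5): the presenter opened envelope 2, so this case is ruled out; weight (1/5)·0 = 0.
The weights sum to 4/5.
So P(the cheque in envelope 1 | the presenter opened envelope 2) = (1/5) / (4/5) = 1/4.

1/4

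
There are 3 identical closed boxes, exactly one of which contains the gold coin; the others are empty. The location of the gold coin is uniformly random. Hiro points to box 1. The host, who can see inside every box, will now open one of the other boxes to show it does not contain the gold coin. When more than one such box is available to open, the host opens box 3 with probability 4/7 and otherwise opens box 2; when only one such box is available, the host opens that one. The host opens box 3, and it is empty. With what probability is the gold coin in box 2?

Condition on the true location of the gold coin.
If it is in box 1 (prior 1/3): box 3 is available, opened with probability 4/7; weight (1/3)·(4/7) = 4/21.
If it is in box 2 (prior 1/3): only box 3 is available, probability 1; weight (1/3)·1 = 1/3.
If it is in box 3 (prior 1/3): the host opened box 3, so this case is ruled out; weight (1/3)·0 = 0.
The weights sum to 11/21.
So P(the gold coin in box 2 | the host opened box 3) = (1/3) / (11/21) = 7/11.

7/11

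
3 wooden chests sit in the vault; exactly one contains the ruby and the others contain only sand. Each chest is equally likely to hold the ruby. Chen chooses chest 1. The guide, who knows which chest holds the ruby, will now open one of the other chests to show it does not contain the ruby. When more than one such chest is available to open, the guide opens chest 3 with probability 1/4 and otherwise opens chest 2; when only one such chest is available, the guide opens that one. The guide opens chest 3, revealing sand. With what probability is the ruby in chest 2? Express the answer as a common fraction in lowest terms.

Apply Bayes' rule, conditioning on where the ruby actually is.
If it is in chest 1 (prior 1/3): chest 3 is available, opened with probability 1/4; weight (1/3)·(1/4) = 1/12.
If it is in chest 2 (prior 1/3): only chest 3 is available, probability 1; weight (1/3)·1 = 1/3.
If it is in chest 3 (prior 1/3): the guide opened chest 3, so this case is ruled out; weight (1/3)·0 = 0.
The weights sum to 5/12.
So P(the ruby in chest 2 | the guide opened chest 3) = (1/3) / (5/12) = 4/5.

4/5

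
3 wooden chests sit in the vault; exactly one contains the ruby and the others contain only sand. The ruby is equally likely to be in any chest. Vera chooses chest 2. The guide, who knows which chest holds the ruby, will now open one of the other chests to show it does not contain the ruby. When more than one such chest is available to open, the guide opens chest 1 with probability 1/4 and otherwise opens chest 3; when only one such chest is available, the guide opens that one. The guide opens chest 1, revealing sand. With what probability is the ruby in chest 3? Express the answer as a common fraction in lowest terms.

4/5

Consider each possible location of the ruby in turn.
If it is in chest 1 (prior 1/3): the guide opened chest 1, so this case is ruled out; weight (1/3)·0 = 0.
If it is in chest 2 (prior 1/3): chest 1 is available, opened with probability 1/4; weight (1/3)·(1/4) = 1/12.
If it is in chest 3 (prior 1/3): only chest 1 is available, probability 1; weight (1/3)·1 = 1/3.
The weights sum to 5/12.
So P(the ruby in chest 3 | the guide opened chest 1) = (1/3) / (5/12) = 4/5.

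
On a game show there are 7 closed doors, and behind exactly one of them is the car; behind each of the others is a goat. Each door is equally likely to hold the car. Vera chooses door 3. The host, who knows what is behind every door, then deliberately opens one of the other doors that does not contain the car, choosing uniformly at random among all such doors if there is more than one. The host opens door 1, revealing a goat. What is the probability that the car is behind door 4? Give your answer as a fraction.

Apply Bayes' rule, conditioning on where the car actually is.
If it is behind door 1 (prior 1/7): the host opened door 1, so this case is ruled out; weight (1/7)·0 = 0.
If it is behind any of doors 2, 4, 5, 6, and 7 (prior 1/7 each): the host has 5 equally likely choices, so probability 1/5; weight (1/7)·(1/5) = 1/35 each.
If it is behind door 3 (prior 1/7): the host has 6 equally likely choices, so probability 1/6; weight (1/7)·(1/6) = 1/42.
The weights sum to 1/6.
So P(the car behind door 4 | the host opened door 1) = (1/35) / (1/6) = 6/35.

6/35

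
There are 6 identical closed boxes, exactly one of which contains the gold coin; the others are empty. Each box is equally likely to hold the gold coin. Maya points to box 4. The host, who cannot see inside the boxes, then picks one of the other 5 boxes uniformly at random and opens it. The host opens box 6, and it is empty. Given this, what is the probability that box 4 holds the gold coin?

Consider each possible location of the gold coin in turn.
If it is in any of boxes 1, 2, 3, 4, and 5 (prior 1/6 each): the host picks box 6 with probability 1/5 regardless, and it is not the prize; weight (1/6)·(1/5) = 1/30 each.
If it is in box 6 (prior 1/6): the host opened box 6, so this case is ruled out; weight (1/6)·0 = 0.
The weights sum to 1/6.
So P(the gold coin in box 4 | the host opened box 6) = (1/30) / (1/6) = 1/5.

1/5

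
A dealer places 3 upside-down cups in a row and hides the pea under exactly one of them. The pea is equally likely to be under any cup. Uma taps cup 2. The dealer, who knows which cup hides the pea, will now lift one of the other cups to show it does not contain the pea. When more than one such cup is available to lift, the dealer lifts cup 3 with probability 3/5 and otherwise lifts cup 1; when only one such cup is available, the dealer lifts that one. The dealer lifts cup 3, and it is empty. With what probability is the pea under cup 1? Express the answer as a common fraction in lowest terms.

5/8

Condition on the true location of the pea.
If it is under cup 1 (prior 1/3): only cup 3 is available, probability 1; weight (1/3)·1 = 1/3.
If it is under cup 2 (prior 1/3): cup 3 is available, opened with probability 3/5; weight (1/3)·(3/5) = 1/5.
If it is under cup 3 (prior 1/3): the dealer opened cup 3, so this case is ruled out; weight (1/3)·0 = 0.
The weights sum to 8/15.
So P(the pea under cup 1 | the dealer opened cup 3) = (1/3) / (8/15) = 5/8.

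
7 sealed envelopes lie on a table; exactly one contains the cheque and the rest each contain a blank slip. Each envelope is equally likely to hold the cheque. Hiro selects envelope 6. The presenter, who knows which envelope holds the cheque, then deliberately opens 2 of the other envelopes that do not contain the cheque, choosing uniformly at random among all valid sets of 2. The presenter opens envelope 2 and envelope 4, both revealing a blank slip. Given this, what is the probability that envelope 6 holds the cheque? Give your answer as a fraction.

Apply Bayes' rule, conditioning on where the cheque actually is.
If it is in any of envelopes 1, 3, 5, and 7 (prior 1/7 each): the presenter has 10 equally likely choices, so probability 1/10; weight (1/7)·(1/10) = 1/70 each.
If it is in either of envelopes 2 and 4 (prior 1/7 each): that envelope was opened and seen not to hold the prize — ruled out; weight (1/7)·0 = 0 each.
If it is in envelope 6 (prior 1/7): the presenter has 15 equally likely choices, so probability 1/15; weight (1/7)·(1/15) = 1/105.
The weights sum to 1/15.
So P(the cheque in envelope 6 | the presenter opened envelope 2 and envelope 4) = (1/105) / (1/15) = 1/7.

1/7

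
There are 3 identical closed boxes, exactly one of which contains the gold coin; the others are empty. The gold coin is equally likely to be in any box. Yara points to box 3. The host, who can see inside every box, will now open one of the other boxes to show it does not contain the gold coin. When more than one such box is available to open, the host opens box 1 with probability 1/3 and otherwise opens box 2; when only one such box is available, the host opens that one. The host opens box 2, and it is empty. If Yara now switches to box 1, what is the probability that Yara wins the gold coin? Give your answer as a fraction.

Consider each possible location of the gold coin in turn.
If it is in box 1 (prior 1/3): only box 2 is available, probability 1; weight (1/3)·1 = 1/3.
If it is in box 2 (prior 1/3): the host opened box 2, so this case is ruled out; weight (1/3)·0 = 0.
If it is in box 3 (prior 1/3): box 1 is available but not opened, probability 2/3; weight (1/3)·(2/3) = 2/9.
The weights sum to 5/9.
So P(the gold coin in box 1 | the host opened box 2) = (1/3) / (5/9) = 3/5.

3/5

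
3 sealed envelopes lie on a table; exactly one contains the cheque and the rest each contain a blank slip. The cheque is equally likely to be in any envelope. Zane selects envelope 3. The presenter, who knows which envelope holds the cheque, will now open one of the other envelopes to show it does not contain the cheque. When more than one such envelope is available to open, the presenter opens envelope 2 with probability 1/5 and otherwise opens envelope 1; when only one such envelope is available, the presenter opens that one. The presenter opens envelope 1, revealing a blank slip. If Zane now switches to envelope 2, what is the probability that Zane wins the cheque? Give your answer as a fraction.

Consider each possible location of the cheque in turn.
If it is in envelope 1 (prior 1/3): the presenter opened envelope 1, so this case is ruled out; weight (1/3)·0 = 0.
If it is in envelope 2 (prior 1/3): only envelope 1 is available, probability 1; weight (1/3)·1 = 1/3.
If it is in envelope 3 (prior 1/3): envelope 2 is available but not opened, probability 4/5; weight (1/3)·(4/5) = 4/15.
The weights sum to 3/5.
So P(the cheque in envelope 2 | the presenter opened envelope 1) = (1/3) / (3/5) = 5/9.

5/9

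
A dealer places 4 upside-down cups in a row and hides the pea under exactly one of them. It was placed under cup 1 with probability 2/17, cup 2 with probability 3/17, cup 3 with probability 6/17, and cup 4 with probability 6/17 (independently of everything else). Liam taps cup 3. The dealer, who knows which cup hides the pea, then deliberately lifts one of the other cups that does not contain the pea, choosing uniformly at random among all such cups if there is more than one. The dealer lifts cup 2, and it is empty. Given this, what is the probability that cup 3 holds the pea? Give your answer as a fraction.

Apply Bayes' rule, conditioning on where the pea actually is.
If it is under cup 1 (prior 2/17): the dealer has 2 equally likely choices, so probability 1/2; weight (2/17)·(1/2) = 1/17.
If it is under cup 2 (prior 3/17): the dealer opened cup 2, so this case is ruled out; weight (3/17)·0 = 0.
If it is under cup 3 (prior 6/17): the dealer has 3 equally likely choices, so probability 1/3; weight (6/17)·(1/3) = 2/17.
If it is under cup 4 (prior 6/17): the dealer has 2 equally likely choices, so probability 1/2; weight (6/17)·(1/2) = 3/17.
The weights sum to 6/17.
So P(the pea under cup 3 | the dealer opened cup 2) = (2/17) / (6/17) = 1/3.

1/3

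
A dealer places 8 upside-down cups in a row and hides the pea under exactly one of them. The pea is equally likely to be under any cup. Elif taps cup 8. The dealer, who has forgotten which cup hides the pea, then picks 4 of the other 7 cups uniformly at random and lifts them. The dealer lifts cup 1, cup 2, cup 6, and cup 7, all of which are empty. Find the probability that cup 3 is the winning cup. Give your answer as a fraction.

1/4

Because the dealer chose which cups to lift without knowing where the pea is, the choice is independent of the prize location. Learning that none of the 4 opened cups holds the pea simply rules out those 4 locations and leaves the remaining 4 cups still equally likely by symmetry.
So P(the pea under cup 3) = 1/4.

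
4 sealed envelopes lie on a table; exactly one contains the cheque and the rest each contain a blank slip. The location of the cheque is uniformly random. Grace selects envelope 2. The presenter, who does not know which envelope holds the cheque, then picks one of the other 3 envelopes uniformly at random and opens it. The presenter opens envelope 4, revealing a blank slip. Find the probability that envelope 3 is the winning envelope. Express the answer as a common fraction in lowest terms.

Because the presenter chose which envelope to open without knowing where the cheque is, the choice is independent of the prize location. Learning that envelope 4 does not hold the cheque simply rules out that one location and leaves the remaining 3 envelopes still equally likely by symmetry.
So P(the cheque in envelope 3) = 1/3.

1/3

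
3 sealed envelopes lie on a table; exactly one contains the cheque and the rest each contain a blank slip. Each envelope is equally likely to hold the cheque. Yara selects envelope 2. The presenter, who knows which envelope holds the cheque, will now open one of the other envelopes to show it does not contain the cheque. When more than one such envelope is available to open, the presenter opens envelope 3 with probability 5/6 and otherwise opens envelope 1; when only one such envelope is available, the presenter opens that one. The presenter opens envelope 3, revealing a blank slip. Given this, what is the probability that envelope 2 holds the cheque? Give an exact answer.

Condition on the true location of the cheque.
If it is in envelope 1 (prior 1/3): only envelope 3 is available, probability 1; weight (1/3)·1 = 1/3.
If it is in envelope 2 (prior 1/3): envelope 3 is available, opened with probability 5/6; weight (1/3)·(5/6) = 5/18.
If it is in envelope 3 (prior 1/3): the presenter opened envelope 3, so this case is ruled out; weight (1/3)·0 = 0.
The weights sum to 11/18.
So P(the cheque in envelope 2 | the presenter opened envelope 3) = (5/18) / (11/18) = 5/11.

5/11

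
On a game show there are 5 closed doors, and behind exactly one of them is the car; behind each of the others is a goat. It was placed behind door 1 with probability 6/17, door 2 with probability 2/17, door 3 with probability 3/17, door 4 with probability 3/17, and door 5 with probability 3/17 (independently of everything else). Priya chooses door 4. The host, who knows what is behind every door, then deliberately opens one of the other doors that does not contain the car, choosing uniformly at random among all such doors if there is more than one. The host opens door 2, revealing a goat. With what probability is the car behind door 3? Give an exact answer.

4/19

Apply Bayes' rule, conditioning on where the car actually is.
If it is behind door 1 (prior 6/17): the host has 3 equally likely choices, so probability 1/3; weight (6/17)·(1/3) = 2/17.
If it is behind door 2 (prior 2/17): the host opened door 2, so this case is ruled out; weight (2/17)·0 = 0.
If it is behind either of doors 3 and 5 (prior 3/17 each): the host has 3 equally likely choices, so probability 1/3; weight (3/17)·(1/3) = 1/17 each.
If it is behind door 4 (prior 3/17): the host has 4 equally likely choices, so probability 1/4; weight (3/17)·(1/4) = 3/68.
The weights sum to 19/68.
So P(the car behind door 3 | the host opened door 2) = (1/17) / (19/68) = 4/19.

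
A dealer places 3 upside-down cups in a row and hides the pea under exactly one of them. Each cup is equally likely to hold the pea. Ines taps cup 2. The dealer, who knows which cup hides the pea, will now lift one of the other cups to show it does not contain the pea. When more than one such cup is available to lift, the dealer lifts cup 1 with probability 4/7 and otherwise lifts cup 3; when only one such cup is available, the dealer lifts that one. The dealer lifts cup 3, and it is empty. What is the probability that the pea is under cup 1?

7/10

Condition on the true location of the pea.
If it is under cup 1 (prior 1/3): only cup 3 is available, probability 1; weight (1/3)·1 = 1/3.
If it is under cup 2 (prior 1/3): cup 1 is available but not opened, probability 3/7; weight (1/3)·(3/7) = 1/7.
If it is under cup 3 (prior 1/3): the dealer opened cup 3, so this case is ruled out; weight (1/3)·0 = 0.
The weights sum to 10/21.
So P(the pea under cup 1 | the dealer opened cup 3) = (1/3) / (10/21) = 7/10.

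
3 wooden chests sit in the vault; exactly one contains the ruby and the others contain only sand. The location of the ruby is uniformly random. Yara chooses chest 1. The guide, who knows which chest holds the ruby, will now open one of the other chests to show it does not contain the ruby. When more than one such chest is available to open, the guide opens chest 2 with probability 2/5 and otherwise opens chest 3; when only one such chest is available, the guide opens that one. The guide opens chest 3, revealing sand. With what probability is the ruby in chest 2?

Apply Bayes' rule, conditioning on where the ruby actually is.
If it is in chest 1 (prior 1/3): chest 2 is available but not opened, probability 3/5; weight (1/3)·(3/5) = 1/5.
If it is in chest 2 (prior 1/3): only chest 3 is available, probability 1; weight (1/3)·1 = 1/3.
If it is in chest 3 (prior 1/3): the guide opened chest 3, so this case is ruled out; weight (1/3)·0 = 0.
The weights sum to 8/15.
So P(the ruby in chest 2 | the guide opened chest 3) = (1/3) / (8/15) = 5/8.

5/8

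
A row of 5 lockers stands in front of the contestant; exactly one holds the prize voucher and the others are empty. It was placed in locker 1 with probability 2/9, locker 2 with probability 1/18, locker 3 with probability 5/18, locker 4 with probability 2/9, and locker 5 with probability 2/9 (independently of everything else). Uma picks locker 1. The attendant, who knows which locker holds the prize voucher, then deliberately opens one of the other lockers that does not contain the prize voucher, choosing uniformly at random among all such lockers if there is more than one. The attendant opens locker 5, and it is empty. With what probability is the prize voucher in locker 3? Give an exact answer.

Consider each possible location of the prize voucher in turn.
If it is in locker 1 (prior 2/9): the attendant has 4 equally likely choices, so probability 1/4; weight (2/9)·(1/4) = 1/18.
If it is in locker 2 (prior 1/18): the attendant has 3 equally likely choices, so probability 1/3; weight (1/18)·(1/3) = 1/54.
If it is in locker 3 (prior 5/18): the attendant has 3 equally likely choices, so probability 1/3; weight (5/18)·(1/3) = 5/54.
If it is in locker 4 (prior 2/9): the attendant has 3 equally likely choices, so probability 1/3; weight (2/9)·(1/3) = 2/27.
If it is in locker 5 (prior 2/9): the attendant opened locker 5, so this case is ruled out; weight (2/9)·0 = 0.
The weights sum to 13/54.
So P(the prize voucher in locker 3 | the attendant opened locker 5) = (5/54) / (13/54) = 5/13.

5/13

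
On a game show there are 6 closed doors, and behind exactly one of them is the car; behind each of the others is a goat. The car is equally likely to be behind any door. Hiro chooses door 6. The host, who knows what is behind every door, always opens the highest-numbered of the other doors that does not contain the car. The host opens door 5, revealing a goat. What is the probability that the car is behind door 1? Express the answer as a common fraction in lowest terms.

Apply Bayes' rule, conditioning on where the car actually is.
If it is behind any of doors 1, 2, 3, 4, and 6 (prior 1/6 each): door 5 is the highest-numbered option available, probability 1; weight (1/6)·1 = 1/6 each.
If it is behind door 5 (prior 1/6): the host opened door 5, so this case is ruled out; weight (1/6)·0 = 0.
The weights sum to 5/6.
So P(the car behind door 1 | the host opened door 5) = (1/6) / (5/6) = 1/5.

1/5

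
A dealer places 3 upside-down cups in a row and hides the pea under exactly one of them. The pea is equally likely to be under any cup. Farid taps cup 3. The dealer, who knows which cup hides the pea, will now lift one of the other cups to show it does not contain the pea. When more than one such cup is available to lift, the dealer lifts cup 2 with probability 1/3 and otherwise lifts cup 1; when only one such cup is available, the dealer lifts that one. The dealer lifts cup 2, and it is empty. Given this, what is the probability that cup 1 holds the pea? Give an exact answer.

3/4

Condition on the true location of the pea.
If it is under cup 1 (prior 1/3): only cup 2 is available, probability 1; weight (1/3)·1 = 1/3.
If it is under cup 2 (prior 1/3): the dealer opened cup 2, so this case is ruled out; weight (1/3)·0 = 0.
If it is under cup 3 (prior 1/3): cup 2 is available, opened with probability 1/3; weight (1/3)·(1/3) = 1/9.
The weights sum to 4/9.
So P(the pea under cup 1 | the dealer opened cup 2) = (1/3) / (4/9) = 3/4.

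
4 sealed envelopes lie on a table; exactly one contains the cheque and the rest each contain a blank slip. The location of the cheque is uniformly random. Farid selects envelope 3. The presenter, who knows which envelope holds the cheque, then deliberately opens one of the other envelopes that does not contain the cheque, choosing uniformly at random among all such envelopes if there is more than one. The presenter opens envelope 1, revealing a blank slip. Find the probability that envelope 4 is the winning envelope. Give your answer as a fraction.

Apply Bayes' rule, conditioning on where the cheque actually is.
If it is in envelope 1 (prior 1/4): the presenter opened envelope 1, so this case is ruled out; weight (1/4)·0 = 0.
If it is in either of envelopes 2 and 4 (prior 1/4 each): the presenter has 2 equally likely choices, so probability 1/2; weight (1/4)·(1/2) = 1/8 each.
If it is in envelope 3 (prior 1/4): the presenter has 3 equally likely choices, so probability 1/3; weight (1/4)·(1/3) = 1/12.
The weights sum to 1/3.
So P(the cheque in envelope 4 | the presenter opened envelope 1) = (1/8) / (1/3) = 3/8.

3/8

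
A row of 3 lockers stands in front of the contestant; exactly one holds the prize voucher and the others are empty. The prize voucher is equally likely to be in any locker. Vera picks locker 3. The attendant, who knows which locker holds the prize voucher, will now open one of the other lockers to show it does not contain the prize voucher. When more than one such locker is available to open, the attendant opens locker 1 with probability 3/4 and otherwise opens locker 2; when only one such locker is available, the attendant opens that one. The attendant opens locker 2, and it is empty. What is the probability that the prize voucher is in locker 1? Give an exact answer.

Consider each possible location of the prize voucher in turn.
If it is in locker 1 (prior 1/3): only locker 2 is available, probability 1; weight (1/3)·1 = 1/3.
If it is in locker 2 (prior 1/3): the attendant opened locker 2, so this case is ruled out; weight (1/3)·0 = 0.
If it is in locker 3 (prior 1/3): locker 1 is available but not opened, probability 1/4; weight (1/3)·(1/4) = 1/12.
The weights sum to 5/12.
So P(the prize voucher in locker 1 | the attendant opened locker 2) = (1/3) / (5/12) = 4/5.

4/5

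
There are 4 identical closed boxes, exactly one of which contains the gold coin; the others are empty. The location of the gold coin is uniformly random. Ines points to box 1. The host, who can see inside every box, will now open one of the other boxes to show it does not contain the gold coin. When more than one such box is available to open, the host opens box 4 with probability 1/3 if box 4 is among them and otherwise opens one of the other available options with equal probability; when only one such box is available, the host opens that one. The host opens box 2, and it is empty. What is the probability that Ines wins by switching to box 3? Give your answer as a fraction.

Condition on the true location of the gold coin.
If it is in box 1 (prior 1/4): box 4 is available but not opened; box 2 gets probability (1 − 1/3)/2 = 1/3; weight (1/4)·(1/3) = 1/12.
If it is in box 2 (prior 1/4): the host opened box 2, so this case is ruled out; weight (1/4)·0 = 0.
If it is in box 3 (prior 1/4): box 4 is available but not opened, probability 2/3; weight (1/4)·(2/3) = 1/6.
If it is in box 4 (prior 1/4): box 4 holds the prize so is unavailable; the host chooses uniformly among the 2 others, probability 1/2; weight (1/4)·(1/2) = 1/8.
The weights sum to 3/8.
So P(the gold coin in box 3 | the host opened box 2) = (1/6) / (3/8) = 4/9.

4/9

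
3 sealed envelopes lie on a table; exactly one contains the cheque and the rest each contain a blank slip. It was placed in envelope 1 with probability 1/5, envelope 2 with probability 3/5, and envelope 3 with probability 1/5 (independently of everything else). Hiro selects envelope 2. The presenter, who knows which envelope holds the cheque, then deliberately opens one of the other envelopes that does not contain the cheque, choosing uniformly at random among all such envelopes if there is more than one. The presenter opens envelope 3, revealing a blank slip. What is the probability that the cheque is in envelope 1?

2/5

Condition on the true location of the cheque.
If it is in envelope 1 (prior 1/5): the presenter has no choice, probability 1; weight (1/5)·1 = 1/5.
If it is in envelope 2 (prior 3/5): the presenter has 2 equally likely choices, so probability 1/2; weight (3/5)·(1/2) = 3/10.
If it is in envelope 3 (prior 1/5): the presenter opened envelope 3, so this case is ruled out; weight (1/5)·0 = 0.
The weights sum to 1/2.
So P(the cheque in envelope 1 | the presenter opened envelope 3) = (1/5) / (1/2) = 2/5.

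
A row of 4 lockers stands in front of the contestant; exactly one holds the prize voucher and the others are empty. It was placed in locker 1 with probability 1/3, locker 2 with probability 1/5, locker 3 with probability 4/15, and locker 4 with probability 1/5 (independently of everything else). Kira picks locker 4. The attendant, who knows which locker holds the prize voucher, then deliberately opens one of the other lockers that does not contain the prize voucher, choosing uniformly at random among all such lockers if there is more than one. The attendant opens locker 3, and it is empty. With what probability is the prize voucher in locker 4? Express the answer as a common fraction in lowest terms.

Condition on the true location of the prize voucher.
If it is in locker 1 (prior 1/3): the attendant has 2 equally likely choices, so probability 1/2; weight (1/3)·(1/2) = 1/6.
If it is in locker 2 (prior 1/5): the attendant has 2 equally likely choices, so probability 1/2; weight (1/5)·(1/2) = 1/10.
If it is in locker 3 (prior 4/15): the attendant opened locker 3, so this case is ruled out; weight (4/15)·0 = 0.
If it is in locker 4 (prior 1/5): the attendant has 3 equally likely choices, so probability 1/3; weight (1/5)·(1/3) = 1/15.
The weights sum to 1/3.
So P(the prize voucher in locker 4 | the attendant opened locker 3) = (1/15) / (1/3) = 1/5.

1/5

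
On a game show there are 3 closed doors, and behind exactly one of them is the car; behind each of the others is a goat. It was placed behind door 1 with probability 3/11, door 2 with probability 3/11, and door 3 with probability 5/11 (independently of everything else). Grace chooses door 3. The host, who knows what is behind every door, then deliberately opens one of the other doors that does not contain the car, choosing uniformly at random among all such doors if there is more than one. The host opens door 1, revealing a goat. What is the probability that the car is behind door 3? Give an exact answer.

5/11

Consider each possible location of the car in turn.
If it is behind door 1 (prior 3/11): the host opened door 1, so this case is ruled out; weight (3/11)·0 = 0.
If it is behind door 2 (prior 3/11): the host has no choice, probability 1; weight (3/11)·1 = 3/11.
If it is behind door 3 (prior 5/11): the host has 2 equally likely choices, so probability 1/2; weight (5/11)·(1/2) = 5/22.
The weights sum to 1/2.
So P(the car behind door 3 | the host opened door 1) = (5/22) / (1/2) = 5/11.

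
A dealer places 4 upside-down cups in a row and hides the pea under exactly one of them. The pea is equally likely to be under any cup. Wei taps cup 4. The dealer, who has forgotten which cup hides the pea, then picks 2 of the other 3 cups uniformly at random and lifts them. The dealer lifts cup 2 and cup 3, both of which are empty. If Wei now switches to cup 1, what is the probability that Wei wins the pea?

1/2

Consider each possible location of the pea in turn.
If it is under either of cups 1 and 4 (prior 1/4 each): the dealer picks exactly this set with probability 1/3 regardless, and none is the prize; weight (1/4)·(1/3) = 1/12 each.
If it is under either of cups 2 and 3 (prior 1/4 each): that cup was opened and seen not to hold the prize — ruled out; weight (1/4)·0 = 0 each.
The weights sum to 1/6.
So P(the pea under cup 1 | the dealer opened cup 2 and cup 3) = (1/12) / (1/6) = 1/2.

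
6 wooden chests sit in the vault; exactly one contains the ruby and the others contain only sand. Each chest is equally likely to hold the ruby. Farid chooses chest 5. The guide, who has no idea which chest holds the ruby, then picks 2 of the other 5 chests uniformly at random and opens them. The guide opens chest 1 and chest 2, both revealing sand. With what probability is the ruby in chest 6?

Apply Bayes' rule, conditioning on where the ruby actually is.
If it is in either of chests 1 and 2 (prior 1/6 each): that chest was opened and seen not to hold the prize — ruled out; weight (1/6)·0 = 0 each.
If it is in any of chests 3, 4, 5, and 6 (prior 1/6 each): the guide picks exactly this set with probability 1/10 regardless, and none is the prize; weight (1/6)·(1/10) = 1/60 each.
The weights sum to 1/15.
So P(the ruby in chest 6 | the guide opened chest 1 and chest 2) = (1/60) / (1/15) = 1/4.

1/4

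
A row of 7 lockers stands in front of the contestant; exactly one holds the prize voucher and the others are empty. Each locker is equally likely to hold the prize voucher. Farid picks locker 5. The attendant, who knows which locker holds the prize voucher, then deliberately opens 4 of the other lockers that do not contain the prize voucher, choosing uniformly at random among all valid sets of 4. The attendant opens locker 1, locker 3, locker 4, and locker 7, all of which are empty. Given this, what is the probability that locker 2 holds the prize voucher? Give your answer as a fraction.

3/7

Apply Bayes' rule, conditioning on where the prize voucher actually is.
If it is in any of lockers 1, 3, 4, and 7 (prior 1/7 each): that locker was opened and seen not to hold the prize — ruled out; weight (1/7)·0 = 0 each.
If it is in either of lockers 2 and 6 (prior 1/7 each): the attendant has 5 equally likely choices, so probability 1/5; weight (1/7)·(1/5) = 1/35 each.
If it is in locker 5 (prior 1/7): the attendant has 15 equally likely choices, so probability 1/15; weight (1/7)·(1/15) = 1/105.
The weights sum to 1/15.
So P(the prize voucher in locker 2 | the attendant opened locker 1, locker 3, locker 4, and locker 7) = (1/35) / (1/15) = 3/7.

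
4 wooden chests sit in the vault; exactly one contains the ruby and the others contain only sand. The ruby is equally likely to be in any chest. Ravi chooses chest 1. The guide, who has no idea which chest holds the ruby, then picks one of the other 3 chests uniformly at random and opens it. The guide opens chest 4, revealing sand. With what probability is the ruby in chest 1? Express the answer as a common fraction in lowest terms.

1/3

Apply Bayes' rule, conditioning on where the ruby actually is.
If it is in any of chests 1, 2, and 3 (prior 1/4 each): the guide picks chest 4 with probability 1/3 regardless, and it is not the prize; weight (1/4)·(1/3) = 1/12 each.
If it is in chest 4 (prior 1/4): the guide opened chest 4, so this case is ruled out; weight (1/4)·0 = 0.
The weights sum to 1/4.
So P(the ruby in chest 1 | the guide opened chest 4) = (1/12) / (1/4) = 1/3.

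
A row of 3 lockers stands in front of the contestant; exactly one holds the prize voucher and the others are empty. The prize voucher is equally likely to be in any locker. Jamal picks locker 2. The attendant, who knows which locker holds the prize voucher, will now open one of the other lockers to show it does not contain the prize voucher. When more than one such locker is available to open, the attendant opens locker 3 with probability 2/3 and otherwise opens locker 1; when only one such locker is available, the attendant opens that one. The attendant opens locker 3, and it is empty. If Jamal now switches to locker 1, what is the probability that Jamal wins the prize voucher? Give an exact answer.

Apply Bayes' rule, conditioning on where the prize voucher actually is.
If it is in locker 1 (prior 1/3): only locker 3 is available, probability 1; weight (1/3)·1 = 1/3.
If it is in locker 2 (prior 1/3): locker 3 is available, opened with probability 2/3; weight (1/3)·(2/3) = 2/9.
If it is in locker 3 (prior 1/3): the attendant opened locker 3, so this case is ruled out; weight (1/3)·0 = 0.
The weights sum to 5/9.
So P(the prize voucher in locker 1 | the attendant opened locker 3) = (1/3) / (5/9) = 3/5.

3/5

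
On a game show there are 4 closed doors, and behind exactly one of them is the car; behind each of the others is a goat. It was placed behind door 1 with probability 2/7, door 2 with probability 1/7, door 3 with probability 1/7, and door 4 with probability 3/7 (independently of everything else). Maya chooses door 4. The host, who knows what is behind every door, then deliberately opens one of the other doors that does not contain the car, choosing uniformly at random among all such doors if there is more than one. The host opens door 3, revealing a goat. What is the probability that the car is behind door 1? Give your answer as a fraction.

Apply Bayes' rule, conditioning on where the car actually is.
If it is behind door 1 (prior 2/7): the host has 2 equally likely choices, so probability 1/2; weight (2/7)·(1/2) = 1/7.
If it is behind door 2 (prior 1/7): the host has 2 equally likely choices, so probability 1/2; weight (1/7)·(1/2) = 1/14.
If it is behind door 3 (prior 1/7): the host opened door 3, so this case is ruled out; weight (1/7)·0 = 0.
If it is behind door 4 (prior 3/7): the host has 3 equally likely choices, so probability 1/3; weight (3/7)·(1/3) = 1/7.
The weights sum to 5/14.
So P(the car behind door 1 | the host opened door 3) = (1/7) / (5/14) = 2/5.

2/5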